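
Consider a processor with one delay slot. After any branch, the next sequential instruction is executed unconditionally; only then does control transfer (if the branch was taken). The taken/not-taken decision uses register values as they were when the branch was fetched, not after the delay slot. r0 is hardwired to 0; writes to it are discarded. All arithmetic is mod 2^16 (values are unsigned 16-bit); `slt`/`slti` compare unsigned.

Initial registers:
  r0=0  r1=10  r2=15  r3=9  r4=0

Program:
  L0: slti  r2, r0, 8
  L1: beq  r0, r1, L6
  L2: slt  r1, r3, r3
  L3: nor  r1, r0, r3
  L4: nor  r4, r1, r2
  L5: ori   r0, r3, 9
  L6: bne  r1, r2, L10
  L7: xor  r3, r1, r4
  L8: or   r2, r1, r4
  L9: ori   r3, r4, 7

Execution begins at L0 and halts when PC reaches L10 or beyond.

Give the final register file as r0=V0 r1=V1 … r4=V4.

#0 slti  r2, r0, 8 ; 0/10/1/9/0
#1 beq  r0, r1, L6 ; 0/10/1/9/0 ; →fallthru
#2 slt  r1, r3, r3 ; 0/0/1/9/0
#3 nor  r1, r0, r3 ; 0/65526/1/9/0
#4 nor  r4, r1, r2 ; 0/65526/1/9/8
#5 ori   r0, r3, 9 ; 0/65526/1/9/8
#6 bne  r1, r2, L10 ; 0/65526/1/9/8 ; →target
#7 xor  r3, r1, r4 ; 0/65526/1/65534/8

r0=0 r1=65526 r2=1 r3=65534 r4=8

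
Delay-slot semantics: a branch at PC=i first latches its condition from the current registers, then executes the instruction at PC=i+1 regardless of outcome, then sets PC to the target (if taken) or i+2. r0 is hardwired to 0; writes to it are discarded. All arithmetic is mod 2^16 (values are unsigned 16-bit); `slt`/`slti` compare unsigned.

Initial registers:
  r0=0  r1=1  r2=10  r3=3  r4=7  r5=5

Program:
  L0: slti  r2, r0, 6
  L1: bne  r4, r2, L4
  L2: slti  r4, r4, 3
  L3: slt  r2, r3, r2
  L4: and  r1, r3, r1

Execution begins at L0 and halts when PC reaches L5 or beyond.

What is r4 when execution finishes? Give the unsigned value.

PC=0  slti  r2, r0, 6        | r0=0 r1=1 r2=1 r3=3 r4=7 r5=5
PC=1  bne  r4, r2, L4        | r0=0 r1=1 r2=1 r3=3 r4=7 r5=5  [TAKEN]
PC=2  slti  r4, r4, 3        | r0=0 r1=1 r2=1 r3=3 r4=0 r5=5
PC=4  and  r1, r3, r1        | r0=0 r1=1 r2=1 r3=3 r4=0 r5=5

0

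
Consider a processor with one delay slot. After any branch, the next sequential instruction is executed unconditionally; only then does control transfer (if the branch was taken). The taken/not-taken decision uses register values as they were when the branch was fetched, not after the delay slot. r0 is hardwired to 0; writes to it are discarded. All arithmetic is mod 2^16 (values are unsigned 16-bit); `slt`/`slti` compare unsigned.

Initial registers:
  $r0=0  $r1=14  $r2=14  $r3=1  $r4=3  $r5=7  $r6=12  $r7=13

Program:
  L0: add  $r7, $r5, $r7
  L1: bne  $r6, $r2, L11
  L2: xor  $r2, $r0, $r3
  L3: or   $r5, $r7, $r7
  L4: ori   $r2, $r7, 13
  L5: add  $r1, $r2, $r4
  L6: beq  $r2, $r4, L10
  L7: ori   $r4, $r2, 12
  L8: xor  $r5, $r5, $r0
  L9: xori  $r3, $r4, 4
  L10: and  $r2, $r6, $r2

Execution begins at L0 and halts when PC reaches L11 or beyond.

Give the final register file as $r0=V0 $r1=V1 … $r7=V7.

$r0=0 $r1=14 $r2=1 $r3=1 $r4=3 $r5=7 $r6=12 $r7=20

  step pc=0: add  $r7, $r5, $r7  regs=(0,14,14,1,3,7,12,20)
  step pc=1: bne  $r6, $r2, L11  cond=T  regs=(0,14,14,1,3,7,12,20)
  step pc=2: xor  $r2, $r0, $r3  regs=(0,14,1,1,3,7,12,20)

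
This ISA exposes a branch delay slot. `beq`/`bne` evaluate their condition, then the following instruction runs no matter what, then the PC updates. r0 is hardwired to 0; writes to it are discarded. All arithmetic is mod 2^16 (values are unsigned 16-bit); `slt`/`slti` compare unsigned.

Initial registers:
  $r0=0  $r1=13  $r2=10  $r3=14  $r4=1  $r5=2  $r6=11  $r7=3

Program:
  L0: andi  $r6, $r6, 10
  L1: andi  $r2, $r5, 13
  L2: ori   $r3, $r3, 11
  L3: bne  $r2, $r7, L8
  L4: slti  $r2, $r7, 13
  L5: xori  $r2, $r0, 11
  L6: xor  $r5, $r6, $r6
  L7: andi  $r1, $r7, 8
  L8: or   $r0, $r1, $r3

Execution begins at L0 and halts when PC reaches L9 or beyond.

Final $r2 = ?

  step pc=0: andi  $r6, $r6, 10  regs=(0,13,10,14,1,2,10,3)
  step pc=1: andi  $r2, $r5, 13  regs=(0,13,0,14,1,2,10,3)
  step pc=2: ori   $r3, $r3, 11  regs=(0,13,0,15,1,2,10,3)
  step pc=3: bne  $r2, $r7, L8  cond=T  regs=(0,13,0,15,1,2,10,3)
  step pc=4: slti  $r2, $r7, 13  regs=(0,13,1,15,1,2,10,3)
  step pc=8: or   $r0, $r1, $r3  regs=(0,13,1,15,1,2,10,3)

1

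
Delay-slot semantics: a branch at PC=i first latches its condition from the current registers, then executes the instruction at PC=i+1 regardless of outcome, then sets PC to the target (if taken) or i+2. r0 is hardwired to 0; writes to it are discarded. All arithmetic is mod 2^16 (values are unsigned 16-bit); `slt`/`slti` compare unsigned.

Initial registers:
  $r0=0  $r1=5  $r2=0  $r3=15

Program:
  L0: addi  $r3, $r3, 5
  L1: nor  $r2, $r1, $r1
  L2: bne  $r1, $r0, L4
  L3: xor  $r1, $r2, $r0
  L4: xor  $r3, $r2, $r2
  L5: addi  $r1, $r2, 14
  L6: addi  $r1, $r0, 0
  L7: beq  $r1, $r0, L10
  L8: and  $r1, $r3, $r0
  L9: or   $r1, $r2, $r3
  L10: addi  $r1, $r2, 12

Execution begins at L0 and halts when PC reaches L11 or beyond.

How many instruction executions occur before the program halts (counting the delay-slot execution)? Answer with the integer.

10

[0] addi  $r3, $r3, 5  →  {$r0:0, $r1:5, $r2:0, $r3:20}
[1] nor  $r2, $r1, $r1  →  {$r0:0, $r1:5, $r2:65530, $r3:20}
[2] bne  $r1, $r0, L4  →  {$r0:0, $r1:5, $r2:65530, $r3:20}  ⟨branch taken⟩
[3] xor  $r1, $r2, $r0  →  {$r0:0, $r1:65530, $r2:65530, $r3:20}
[4] xor  $r3, $r2, $r2  →  {$r0:0, $r1:65530, $r2:65530, $r3:0}
[5] addi  $r1, $r2, 14  →  {$r0:0, $r1:8, $r2:65530, $r3:0}
[6] addi  $r1, $r0, 0  →  {$r0:0, $r1:0, $r2:65530, $r3:0}
[7] beq  $r1, $r0, L10  →  {$r0:0, $r1:0, $r2:65530, $r3:0}  ⟨branch taken⟩
[8] and  $r1, $r3, $r0  →  {$r0:0, $r1:0, $r2:65530, $r3:0}
[10] addi  $r1, $r2, 12  →  {$r0:0, $r1:6, $r2:65530, $r3:0}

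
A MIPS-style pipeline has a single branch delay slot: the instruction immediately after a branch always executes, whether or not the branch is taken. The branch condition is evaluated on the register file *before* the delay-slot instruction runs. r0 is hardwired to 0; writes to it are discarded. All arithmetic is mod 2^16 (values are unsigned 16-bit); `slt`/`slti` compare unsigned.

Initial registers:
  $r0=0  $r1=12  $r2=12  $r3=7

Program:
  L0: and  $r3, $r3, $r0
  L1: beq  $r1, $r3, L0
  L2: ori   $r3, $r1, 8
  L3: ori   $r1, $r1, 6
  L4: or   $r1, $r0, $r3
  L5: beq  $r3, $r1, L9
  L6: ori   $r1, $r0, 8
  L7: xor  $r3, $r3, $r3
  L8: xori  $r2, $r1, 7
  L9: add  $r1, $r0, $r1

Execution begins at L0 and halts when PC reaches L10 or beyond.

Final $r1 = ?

8

#0 and  $r3, $r3, $r0 ; 0/12/12/0
#1 beq  $r1, $r3, L0 ; 0/12/12/0 ; →fallthru
#2 ori   $r3, $r1, 8 ; 0/12/12/12
#3 ori   $r1, $r1, 6 ; 0/14/12/12
#4 or   $r1, $r0, $r3 ; 0/12/12/12
#5 beq  $r3, $r1, L9 ; 0/12/12/12 ; →target
#6 ori   $r1, $r0, 8 ; 0/8/12/12
#9 add  $r1, $r0, $r1 ; 0/8/12/12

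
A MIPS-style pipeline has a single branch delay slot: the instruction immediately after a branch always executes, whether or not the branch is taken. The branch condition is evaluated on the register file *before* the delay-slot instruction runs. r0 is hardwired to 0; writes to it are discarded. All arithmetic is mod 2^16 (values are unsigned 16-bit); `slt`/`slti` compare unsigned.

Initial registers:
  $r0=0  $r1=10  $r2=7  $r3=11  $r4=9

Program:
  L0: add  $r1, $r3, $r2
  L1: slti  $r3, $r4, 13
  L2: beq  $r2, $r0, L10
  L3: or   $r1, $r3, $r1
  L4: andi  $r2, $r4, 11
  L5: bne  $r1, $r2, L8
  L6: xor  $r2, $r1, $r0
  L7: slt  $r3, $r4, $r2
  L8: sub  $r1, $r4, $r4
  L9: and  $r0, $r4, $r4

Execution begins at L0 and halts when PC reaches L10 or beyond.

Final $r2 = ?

#0 add  $r1, $r3, $r2 ; 0/18/7/11/9
#1 slti  $r3, $r4, 13 ; 0/18/7/1/9
#2 beq  $r2, $r0, L10 ; 0/18/7/1/9 ; →fallthru
#3 or   $r1, $r3, $r1 ; 0/19/7/1/9
#4 andi  $r2, $r4, 11 ; 0/19/9/1/9
#5 bne  $r1, $r2, L8 ; 0/19/9/1/9 ; →target
#6 xor  $r2, $r1, $r0 ; 0/19/19/1/9
#8 sub  $r1, $r4, $r4 ; 0/0/19/1/9
#9 and  $r0, $r4, $r4 ; 0/0/19/1/9

19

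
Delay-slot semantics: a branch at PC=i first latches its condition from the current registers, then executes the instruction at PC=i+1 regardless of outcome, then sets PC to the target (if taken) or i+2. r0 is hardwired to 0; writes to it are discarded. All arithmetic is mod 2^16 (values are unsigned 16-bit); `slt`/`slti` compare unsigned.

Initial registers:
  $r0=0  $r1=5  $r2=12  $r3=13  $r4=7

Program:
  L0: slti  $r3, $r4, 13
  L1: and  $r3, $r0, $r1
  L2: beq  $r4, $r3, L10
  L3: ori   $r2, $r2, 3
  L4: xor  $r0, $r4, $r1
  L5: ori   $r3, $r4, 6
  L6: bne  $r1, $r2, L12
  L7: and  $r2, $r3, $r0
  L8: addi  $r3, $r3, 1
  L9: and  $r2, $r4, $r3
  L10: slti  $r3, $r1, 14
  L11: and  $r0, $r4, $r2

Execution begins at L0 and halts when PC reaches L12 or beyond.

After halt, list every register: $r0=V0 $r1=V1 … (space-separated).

PC=0  slti  $r3, $r4, 13     | $r0=0 $r1=5 $r2=12 $r3=1 $r4=7
PC=1  and  $r3, $r0, $r1     | $r0=0 $r1=5 $r2=12 $r3=0 $r4=7
PC=2  beq  $r4, $r3, L10     | $r0=0 $r1=5 $r2=12 $r3=0 $r4=7  [not taken]
PC=3  ori   $r2, $r2, 3      | $r0=0 $r1=5 $r2=15 $r3=0 $r4=7
PC=4  xor  $r0, $r4, $r1     | $r0=0 $r1=5 $r2=15 $r3=0 $r4=7
PC=5  ori   $r3, $r4, 6      | $r0=0 $r1=5 $r2=15 $r3=7 $r4=7
PC=6  bne  $r1, $r2, L12     | $r0=0 $r1=5 $r2=15 $r3=7 $r4=7  [TAKEN]
PC=7  and  $r2, $r3, $r0     | $r0=0 $r1=5 $r2=0 $r3=7 $r4=7

$r0=0 $r1=5 $r2=0 $r3=7 $r4=7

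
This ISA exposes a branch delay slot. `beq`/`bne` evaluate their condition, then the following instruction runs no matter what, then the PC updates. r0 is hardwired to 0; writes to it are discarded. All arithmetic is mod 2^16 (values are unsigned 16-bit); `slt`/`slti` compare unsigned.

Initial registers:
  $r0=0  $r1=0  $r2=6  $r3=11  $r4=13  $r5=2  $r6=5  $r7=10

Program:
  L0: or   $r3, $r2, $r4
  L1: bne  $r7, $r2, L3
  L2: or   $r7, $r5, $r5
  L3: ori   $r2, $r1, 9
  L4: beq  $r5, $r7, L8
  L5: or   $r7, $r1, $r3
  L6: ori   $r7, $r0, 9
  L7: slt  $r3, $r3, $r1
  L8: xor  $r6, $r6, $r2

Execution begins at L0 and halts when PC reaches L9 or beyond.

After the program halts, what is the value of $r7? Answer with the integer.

#0 or   $r3, $r2, $r4 ; 0/0/6/15/13/2/5/10
#1 bne  $r7, $r2, L3 ; 0/0/6/15/13/2/5/10 ; →target
#2 or   $r7, $r5, $r5 ; 0/0/6/15/13/2/5/2
#3 ori   $r2, $r1, 9 ; 0/0/9/15/13/2/5/2
#4 beq  $r5, $r7, L8 ; 0/0/9/15/13/2/5/2 ; →target
#5 or   $r7, $r1, $r3 ; 0/0/9/15/13/2/5/15
#8 xor  $r6, $r6, $r2 ; 0/0/9/15/13/2/12/15

15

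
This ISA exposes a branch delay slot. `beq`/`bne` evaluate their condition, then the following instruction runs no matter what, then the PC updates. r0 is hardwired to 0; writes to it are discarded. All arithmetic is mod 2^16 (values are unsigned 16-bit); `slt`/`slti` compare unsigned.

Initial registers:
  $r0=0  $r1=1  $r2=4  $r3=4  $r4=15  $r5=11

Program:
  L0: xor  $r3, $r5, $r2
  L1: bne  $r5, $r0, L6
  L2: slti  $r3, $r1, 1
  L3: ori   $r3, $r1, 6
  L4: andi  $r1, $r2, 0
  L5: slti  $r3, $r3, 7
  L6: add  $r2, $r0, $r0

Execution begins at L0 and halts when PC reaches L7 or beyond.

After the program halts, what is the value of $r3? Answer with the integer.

PC=0  xor  $r3, $r5, $r2     | $r0=0 $r1=1 $r2=4 $r3=15 $r4=15 $r5=11
PC=1  bne  $r5, $r0, L6      | $r0=0 $r1=1 $r2=4 $r3=15 $r4=15 $r5=11  [TAKEN]
PC=2  slti  $r3, $r1, 1      | $r0=0 $r1=1 $r2=4 $r3=0 $r4=15 $r5=11
PC=6  add  $r2, $r0, $r0     | $r0=0 $r1=1 $r2=0 $r3=0 $r4=15 $r5=11

0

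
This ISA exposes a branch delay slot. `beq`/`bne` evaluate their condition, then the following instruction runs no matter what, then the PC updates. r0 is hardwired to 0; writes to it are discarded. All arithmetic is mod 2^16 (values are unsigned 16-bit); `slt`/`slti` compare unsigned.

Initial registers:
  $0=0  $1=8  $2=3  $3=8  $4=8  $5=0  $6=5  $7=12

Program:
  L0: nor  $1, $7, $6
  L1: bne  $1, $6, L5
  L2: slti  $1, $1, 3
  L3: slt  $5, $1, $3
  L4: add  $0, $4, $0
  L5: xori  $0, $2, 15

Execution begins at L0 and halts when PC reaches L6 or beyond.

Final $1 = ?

  step pc=0: nor  $1, $7, $6  regs=(0,65522,3,8,8,0,5,12)
  step pc=1: bne  $1, $6, L5  cond=T  regs=(0,65522,3,8,8,0,5,12)
  step pc=2: slti  $1, $1, 3  regs=(0,0,3,8,8,0,5,12)
  step pc=5: xori  $0, $2, 15  regs=(0,0,3,8,8,0,5,12)

0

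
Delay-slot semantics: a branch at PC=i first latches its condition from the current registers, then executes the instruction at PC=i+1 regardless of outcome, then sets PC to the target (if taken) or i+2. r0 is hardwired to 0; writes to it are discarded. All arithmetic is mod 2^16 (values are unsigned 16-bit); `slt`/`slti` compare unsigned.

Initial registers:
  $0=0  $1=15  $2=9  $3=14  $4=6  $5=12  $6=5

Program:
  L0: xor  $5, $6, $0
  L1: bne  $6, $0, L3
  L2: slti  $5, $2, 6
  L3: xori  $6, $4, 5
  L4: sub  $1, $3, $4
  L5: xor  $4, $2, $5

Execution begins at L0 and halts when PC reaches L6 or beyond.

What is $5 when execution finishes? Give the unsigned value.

#0 xor  $5, $6, $0 ; 0/15/9/14/6/5/5
#1 bne  $6, $0, L3 ; 0/15/9/14/6/5/5 ; →target
#2 slti  $5, $2, 6 ; 0/15/9/14/6/0/5
#3 xori  $6, $4, 5 ; 0/15/9/14/6/0/3
#4 sub  $1, $3, $4 ; 0/8/9/14/6/0/3
#5 xor  $4, $2, $5 ; 0/8/9/14/9/0/3

0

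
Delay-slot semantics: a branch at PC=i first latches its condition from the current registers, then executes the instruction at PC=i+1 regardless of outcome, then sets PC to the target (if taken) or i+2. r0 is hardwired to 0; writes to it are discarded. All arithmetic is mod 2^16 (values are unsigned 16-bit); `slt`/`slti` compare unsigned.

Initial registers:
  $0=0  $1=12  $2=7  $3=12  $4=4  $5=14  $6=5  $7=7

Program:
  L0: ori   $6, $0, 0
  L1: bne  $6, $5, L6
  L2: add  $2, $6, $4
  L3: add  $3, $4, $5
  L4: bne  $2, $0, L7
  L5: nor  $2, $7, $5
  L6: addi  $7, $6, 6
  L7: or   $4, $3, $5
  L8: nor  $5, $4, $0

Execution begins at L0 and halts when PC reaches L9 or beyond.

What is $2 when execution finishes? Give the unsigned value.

#0 ori   $6, $0, 0 ; 0/12/7/12/4/14/0/7
#1 bne  $6, $5, L6 ; 0/12/7/12/4/14/0/7 ; →target
#2 add  $2, $6, $4 ; 0/12/4/12/4/14/0/7
#6 addi  $7, $6, 6 ; 0/12/4/12/4/14/0/6
#7 or   $4, $3, $5 ; 0/12/4/12/14/14/0/6
#8 nor  $5, $4, $0 ; 0/12/4/12/14/65521/0/6

4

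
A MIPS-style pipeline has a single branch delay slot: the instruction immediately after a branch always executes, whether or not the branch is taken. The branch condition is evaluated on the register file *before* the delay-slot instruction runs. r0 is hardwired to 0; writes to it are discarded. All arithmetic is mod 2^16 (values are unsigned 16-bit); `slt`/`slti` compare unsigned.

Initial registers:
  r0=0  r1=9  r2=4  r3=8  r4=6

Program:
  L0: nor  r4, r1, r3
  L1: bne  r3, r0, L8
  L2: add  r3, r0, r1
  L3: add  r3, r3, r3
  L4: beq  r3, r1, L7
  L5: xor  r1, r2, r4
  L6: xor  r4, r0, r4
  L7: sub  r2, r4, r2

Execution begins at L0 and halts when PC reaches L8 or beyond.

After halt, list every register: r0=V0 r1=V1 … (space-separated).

  step pc=0: nor  r4, r1, r3  regs=(0,9,4,8,65526)
  step pc=1: bne  r3, r0, L8  cond=T  regs=(0,9,4,8,65526)
  step pc=2: add  r3, r0, r1  regs=(0,9,4,9,65526)

r0=0 r1=9 r2=4 r3=9 r4=65526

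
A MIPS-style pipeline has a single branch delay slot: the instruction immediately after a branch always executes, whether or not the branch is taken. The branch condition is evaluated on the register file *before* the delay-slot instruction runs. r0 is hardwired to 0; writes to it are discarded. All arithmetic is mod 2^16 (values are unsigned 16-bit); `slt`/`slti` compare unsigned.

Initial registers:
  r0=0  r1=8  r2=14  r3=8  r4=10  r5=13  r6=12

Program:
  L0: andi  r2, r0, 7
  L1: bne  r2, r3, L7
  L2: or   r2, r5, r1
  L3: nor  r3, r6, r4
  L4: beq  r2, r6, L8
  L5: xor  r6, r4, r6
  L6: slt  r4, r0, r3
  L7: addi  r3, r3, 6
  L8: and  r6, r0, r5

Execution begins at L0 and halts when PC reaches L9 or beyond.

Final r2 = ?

13

#0 andi  r2, r0, 7 ; 0/8/0/8/10/13/12
#1 bne  r2, r3, L7 ; 0/8/0/8/10/13/12 ; →target
#2 or   r2, r5, r1 ; 0/8/13/8/10/13/12
#7 addi  r3, r3, 6 ; 0/8/13/14/10/13/12
#8 and  r6, r0, r5 ; 0/8/13/14/10/13/0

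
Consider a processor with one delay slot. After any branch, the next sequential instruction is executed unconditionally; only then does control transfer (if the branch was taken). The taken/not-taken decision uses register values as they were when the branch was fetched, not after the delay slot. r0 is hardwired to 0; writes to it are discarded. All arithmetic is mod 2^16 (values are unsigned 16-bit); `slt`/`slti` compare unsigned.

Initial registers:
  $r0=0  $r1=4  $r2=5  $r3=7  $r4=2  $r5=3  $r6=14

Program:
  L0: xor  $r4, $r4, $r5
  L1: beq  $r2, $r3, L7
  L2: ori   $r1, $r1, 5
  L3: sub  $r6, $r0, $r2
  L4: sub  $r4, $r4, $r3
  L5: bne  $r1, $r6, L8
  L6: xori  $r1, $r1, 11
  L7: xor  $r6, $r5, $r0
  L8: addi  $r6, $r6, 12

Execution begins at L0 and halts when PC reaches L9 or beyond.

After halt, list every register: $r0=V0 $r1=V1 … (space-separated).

$r0=0 $r1=14 $r2=5 $r3=7 $r4=65530 $r5=3 $r6=7

[0] xor  $r4, $r4, $r5  →  {$r0:0, $r1:4, $r2:5, $r3:7, $r4:1, $r5:3, $r6:14}
[1] beq  $r2, $r3, L7  →  {$r0:0, $r1:4, $r2:5, $r3:7, $r4:1, $r5:3, $r6:14}  ⟨branch fallthrough⟩
[2] ori   $r1, $r1, 5  →  {$r0:0, $r1:5, $r2:5, $r3:7, $r4:1, $r5:3, $r6:14}
[3] sub  $r6, $r0, $r2  →  {$r0:0, $r1:5, $r2:5, $r3:7, $r4:1, $r5:3, $r6:65531}
[4] sub  $r4, $r4, $r3  →  {$r0:0, $r1:5, $r2:5, $r3:7, $r4:65530, $r5:3, $r6:65531}
[5] bne  $r1, $r6, L8  →  {$r0:0, $r1:5, $r2:5, $r3:7, $r4:65530, $r5:3, $r6:65531}  ⟨branch taken⟩
[6] xori  $r1, $r1, 11  →  {$r0:0, $r1:14, $r2:5, $r3:7, $r4:65530, $r5:3, $r6:65531}
[8] addi  $r6, $r6, 12  →  {$r0:0, $r1:14, $r2:5, $r3:7, $r4:65530, $r5:3, $r6:7}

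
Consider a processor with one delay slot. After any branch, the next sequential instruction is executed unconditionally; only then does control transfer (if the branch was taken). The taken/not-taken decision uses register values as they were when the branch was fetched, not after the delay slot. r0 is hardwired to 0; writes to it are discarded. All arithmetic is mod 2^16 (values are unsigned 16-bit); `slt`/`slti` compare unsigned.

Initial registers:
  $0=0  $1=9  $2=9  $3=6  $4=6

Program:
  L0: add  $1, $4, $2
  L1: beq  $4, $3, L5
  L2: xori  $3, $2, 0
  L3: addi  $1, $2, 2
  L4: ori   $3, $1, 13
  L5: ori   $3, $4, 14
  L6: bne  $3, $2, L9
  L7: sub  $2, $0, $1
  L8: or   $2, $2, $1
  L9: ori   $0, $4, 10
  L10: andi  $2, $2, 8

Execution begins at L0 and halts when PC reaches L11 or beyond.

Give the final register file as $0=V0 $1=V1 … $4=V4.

PC=0  add  $1, $4, $2        | $0=0 $1=15 $2=9 $3=6 $4=6
PC=1  beq  $4, $3, L5        | $0=0 $1=15 $2=9 $3=6 $4=6  [TAKEN]
PC=2  xori  $3, $2, 0        | $0=0 $1=15 $2=9 $3=9 $4=6
PC=5  ori   $3, $4, 14       | $0=0 $1=15 $2=9 $3=14 $4=6
PC=6  bne  $3, $2, L9        | $0=0 $1=15 $2=9 $3=14 $4=6  [TAKEN]
PC=7  sub  $2, $0, $1        | $0=0 $1=15 $2=65521 $3=14 $4=6
PC=9  ori   $0, $4, 10       | $0=0 $1=15 $2=65521 $3=14 $4=6
PC=10 andi  $2, $2, 8        | $0=0 $1=15 $2=0 $3=14 $4=6

$0=0 $1=15 $2=0 $3=14 $4=6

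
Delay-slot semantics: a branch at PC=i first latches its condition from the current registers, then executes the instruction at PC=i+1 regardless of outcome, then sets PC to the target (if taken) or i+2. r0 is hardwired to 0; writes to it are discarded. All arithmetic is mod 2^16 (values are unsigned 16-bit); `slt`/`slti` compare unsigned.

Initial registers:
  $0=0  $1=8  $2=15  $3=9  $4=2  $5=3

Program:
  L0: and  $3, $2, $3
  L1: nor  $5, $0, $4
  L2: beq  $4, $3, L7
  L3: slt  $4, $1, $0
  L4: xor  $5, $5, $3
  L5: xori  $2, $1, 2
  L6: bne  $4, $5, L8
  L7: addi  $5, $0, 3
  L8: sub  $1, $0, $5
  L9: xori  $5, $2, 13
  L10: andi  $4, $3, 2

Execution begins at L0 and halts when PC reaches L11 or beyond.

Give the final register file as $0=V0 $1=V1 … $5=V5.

$0=0 $1=65533 $2=10 $3=9 $4=0 $5=7

#0 and  $3, $2, $3 ; 0/8/15/9/2/3
#1 nor  $5, $0, $4 ; 0/8/15/9/2/65533
#2 beq  $4, $3, L7 ; 0/8/15/9/2/65533 ; →fallthru
#3 slt  $4, $1, $0 ; 0/8/15/9/0/65533
#4 xor  $5, $5, $3 ; 0/8/15/9/0/65524
#5 xori  $2, $1, 2 ; 0/8/10/9/0/65524
#6 bne  $4, $5, L8 ; 0/8/10/9/0/65524 ; →target
#7 addi  $5, $0, 3 ; 0/8/10/9/0/3
#8 sub  $1, $0, $5 ; 0/65533/10/9/0/3
#9 xori  $5, $2, 13 ; 0/65533/10/9/0/7
#10 andi  $4, $3, 2 ; 0/65533/10/9/0/7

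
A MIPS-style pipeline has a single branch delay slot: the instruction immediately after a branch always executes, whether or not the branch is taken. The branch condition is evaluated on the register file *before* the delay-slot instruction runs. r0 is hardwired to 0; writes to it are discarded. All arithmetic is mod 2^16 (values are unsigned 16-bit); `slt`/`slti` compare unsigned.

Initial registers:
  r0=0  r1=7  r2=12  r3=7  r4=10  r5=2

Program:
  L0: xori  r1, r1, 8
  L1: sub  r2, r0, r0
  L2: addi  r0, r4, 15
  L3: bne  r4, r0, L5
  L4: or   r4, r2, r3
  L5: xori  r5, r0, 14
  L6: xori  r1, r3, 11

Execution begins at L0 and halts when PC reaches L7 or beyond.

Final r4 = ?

7

#0 xori  r1, r1, 8 ; 0/15/12/7/10/2
#1 sub  r2, r0, r0 ; 0/15/0/7/10/2
#2 addi  r0, r4, 15 ; 0/15/0/7/10/2
#3 bne  r4, r0, L5 ; 0/15/0/7/10/2 ; →target
#4 or   r4, r2, r3 ; 0/15/0/7/7/2
#5 xori  r5, r0, 14 ; 0/15/0/7/7/14
#6 xori  r1, r3, 11 ; 0/12/0/7/7/14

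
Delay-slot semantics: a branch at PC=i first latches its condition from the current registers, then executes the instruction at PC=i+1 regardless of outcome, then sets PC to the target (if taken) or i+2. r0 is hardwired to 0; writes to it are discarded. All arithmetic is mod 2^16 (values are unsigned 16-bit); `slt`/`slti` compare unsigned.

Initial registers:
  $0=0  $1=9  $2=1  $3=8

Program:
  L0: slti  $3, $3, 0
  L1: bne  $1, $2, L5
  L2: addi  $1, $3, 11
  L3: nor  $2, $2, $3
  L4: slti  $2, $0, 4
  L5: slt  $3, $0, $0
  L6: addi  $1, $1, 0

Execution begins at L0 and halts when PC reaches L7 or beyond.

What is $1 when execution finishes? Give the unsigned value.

11

PC=0  slti  $3, $3, 0        | $0=0 $1=9 $2=1 $3=0
PC=1  bne  $1, $2, L5        | $0=0 $1=9 $2=1 $3=0  [TAKEN]
PC=2  addi  $1, $3, 11       | $0=0 $1=11 $2=1 $3=0
PC=5  slt  $3, $0, $0        | $0=0 $1=11 $2=1 $3=0
PC=6  addi  $1, $1, 0        | $0=0 $1=11 $2=1 $3=0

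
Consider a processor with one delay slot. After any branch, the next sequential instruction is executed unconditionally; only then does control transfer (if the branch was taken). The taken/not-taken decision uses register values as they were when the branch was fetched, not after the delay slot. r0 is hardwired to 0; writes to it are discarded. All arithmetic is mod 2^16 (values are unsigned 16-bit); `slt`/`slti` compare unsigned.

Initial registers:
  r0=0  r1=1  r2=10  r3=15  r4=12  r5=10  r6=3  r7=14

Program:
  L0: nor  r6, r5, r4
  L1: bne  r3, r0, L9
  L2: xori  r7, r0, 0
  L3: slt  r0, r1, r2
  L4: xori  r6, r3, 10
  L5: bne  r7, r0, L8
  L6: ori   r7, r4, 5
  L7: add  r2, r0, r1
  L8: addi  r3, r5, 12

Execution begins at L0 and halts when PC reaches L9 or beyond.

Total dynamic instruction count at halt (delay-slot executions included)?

3

#0 nor  r6, r5, r4 ; 0/1/10/15/12/10/65521/14
#1 bne  r3, r0, L9 ; 0/1/10/15/12/10/65521/14 ; →target
#2 xori  r7, r0, 0 ; 0/1/10/15/12/10/65521/0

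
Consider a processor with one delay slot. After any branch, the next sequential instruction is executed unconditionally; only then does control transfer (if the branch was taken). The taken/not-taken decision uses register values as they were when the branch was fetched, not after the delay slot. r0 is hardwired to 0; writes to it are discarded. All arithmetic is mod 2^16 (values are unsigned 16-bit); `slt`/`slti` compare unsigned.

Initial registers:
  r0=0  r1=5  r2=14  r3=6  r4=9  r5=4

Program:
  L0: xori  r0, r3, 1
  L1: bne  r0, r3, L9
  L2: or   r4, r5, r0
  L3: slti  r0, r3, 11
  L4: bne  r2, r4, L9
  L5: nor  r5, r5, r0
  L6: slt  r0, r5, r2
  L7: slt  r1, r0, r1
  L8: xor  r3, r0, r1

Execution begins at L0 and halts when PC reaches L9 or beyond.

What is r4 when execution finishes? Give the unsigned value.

PC=0  xori  r0, r3, 1        | r0=0 r1=5 r2=14 r3=6 r4=9 r5=4
PC=1  bne  r0, r3, L9        | r0=0 r1=5 r2=14 r3=6 r4=9 r5=4  [TAKEN]
PC=2  or   r4, r5, r0        | r0=0 r1=5 r2=14 r3=6 r4=4 r5=4

4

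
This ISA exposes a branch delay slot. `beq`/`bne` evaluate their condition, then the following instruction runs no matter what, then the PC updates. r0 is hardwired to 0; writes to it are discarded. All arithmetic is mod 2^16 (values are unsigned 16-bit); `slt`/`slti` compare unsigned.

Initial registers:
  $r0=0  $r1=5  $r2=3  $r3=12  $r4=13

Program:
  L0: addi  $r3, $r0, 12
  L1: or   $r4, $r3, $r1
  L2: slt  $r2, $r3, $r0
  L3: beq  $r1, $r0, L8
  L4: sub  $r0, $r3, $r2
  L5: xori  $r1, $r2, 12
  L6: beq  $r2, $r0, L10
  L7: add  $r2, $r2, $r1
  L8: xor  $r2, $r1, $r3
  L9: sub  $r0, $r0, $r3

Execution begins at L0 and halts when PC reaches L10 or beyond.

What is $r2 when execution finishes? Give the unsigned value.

12

PC=0  addi  $r3, $r0, 12     | $r0=0 $r1=5 $r2=3 $r3=12 $r4=13
PC=1  or   $r4, $r3, $r1     | $r0=0 $r1=5 $r2=3 $r3=12 $r4=13
PC=2  slt  $r2, $r3, $r0     | $r0=0 $r1=5 $r2=0 $r3=12 $r4=13
PC=3  beq  $r1, $r0, L8      | $r0=0 $r1=5 $r2=0 $r3=12 $r4=13  [not taken]
PC=4  sub  $r0, $r3, $r2     | $r0=0 $r1=5 $r2=0 $r3=12 $r4=13
PC=5  xori  $r1, $r2, 12     | $r0=0 $r1=12 $r2=0 $r3=12 $r4=13
PC=6  beq  $r2, $r0, L10     | $r0=0 $r1=12 $r2=0 $r3=12 $r4=13  [TAKEN]
PC=7  add  $r2, $r2, $r1     | $r0=0 $r1=12 $r2=12 $r3=12 $r4=13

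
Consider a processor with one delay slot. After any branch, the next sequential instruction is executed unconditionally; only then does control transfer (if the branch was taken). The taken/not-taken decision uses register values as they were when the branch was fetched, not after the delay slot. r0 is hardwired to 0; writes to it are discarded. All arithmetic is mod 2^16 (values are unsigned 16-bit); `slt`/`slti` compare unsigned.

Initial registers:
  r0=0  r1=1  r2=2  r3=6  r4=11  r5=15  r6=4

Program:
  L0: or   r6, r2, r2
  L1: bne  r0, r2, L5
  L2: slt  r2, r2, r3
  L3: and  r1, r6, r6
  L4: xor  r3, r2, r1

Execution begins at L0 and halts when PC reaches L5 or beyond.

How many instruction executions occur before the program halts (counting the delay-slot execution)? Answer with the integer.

#0 or   r6, r2, r2 ; 0/1/2/6/11/15/2
#1 bne  r0, r2, L5 ; 0/1/2/6/11/15/2 ; →target
#2 slt  r2, r2, r3 ; 0/1/1/6/11/15/2

3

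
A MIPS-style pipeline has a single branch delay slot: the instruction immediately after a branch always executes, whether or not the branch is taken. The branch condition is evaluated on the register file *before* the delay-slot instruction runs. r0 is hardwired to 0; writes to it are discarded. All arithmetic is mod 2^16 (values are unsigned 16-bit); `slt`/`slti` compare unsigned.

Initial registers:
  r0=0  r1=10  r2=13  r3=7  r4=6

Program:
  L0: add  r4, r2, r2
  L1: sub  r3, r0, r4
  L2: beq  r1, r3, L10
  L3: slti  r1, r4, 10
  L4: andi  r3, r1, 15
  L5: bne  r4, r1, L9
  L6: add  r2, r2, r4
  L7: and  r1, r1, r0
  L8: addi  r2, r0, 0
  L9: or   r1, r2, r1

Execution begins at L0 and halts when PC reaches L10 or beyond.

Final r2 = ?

39

PC=0  add  r4, r2, r2        | r0=0 r1=10 r2=13 r3=7 r4=26
PC=1  sub  r3, r0, r4        | r0=0 r1=10 r2=13 r3=65510 r4=26
PC=2  beq  r1, r3, L10       | r0=0 r1=10 r2=13 r3=65510 r4=26  [not taken]
PC=3  slti  r1, r4, 10       | r0=0 r1=0 r2=13 r3=65510 r4=26
PC=4  andi  r3, r1, 15       | r0=0 r1=0 r2=13 r3=0 r4=26
PC=5  bne  r4, r1, L9        | r0=0 r1=0 r2=13 r3=0 r4=26  [TAKEN]
PC=6  add  r2, r2, r4        | r0=0 r1=0 r2=39 r3=0 r4=26
PC=9  or   r1, r2, r1        | r0=0 r1=39 r2=39 r3=0 r4=26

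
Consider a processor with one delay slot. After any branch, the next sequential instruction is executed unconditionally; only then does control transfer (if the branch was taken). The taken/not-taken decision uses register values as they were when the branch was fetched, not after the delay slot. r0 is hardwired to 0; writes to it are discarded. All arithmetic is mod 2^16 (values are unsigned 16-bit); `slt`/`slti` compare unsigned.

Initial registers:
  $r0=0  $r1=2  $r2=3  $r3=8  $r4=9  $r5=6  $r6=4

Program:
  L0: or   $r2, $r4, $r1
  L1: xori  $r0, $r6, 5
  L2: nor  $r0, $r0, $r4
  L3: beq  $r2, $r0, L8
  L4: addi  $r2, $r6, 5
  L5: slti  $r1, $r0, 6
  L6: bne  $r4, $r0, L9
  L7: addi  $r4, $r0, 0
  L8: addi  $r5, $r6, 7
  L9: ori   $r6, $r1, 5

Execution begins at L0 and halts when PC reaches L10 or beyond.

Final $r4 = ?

0

PC=0  or   $r2, $r4, $r1     | $r0=0 $r1=2 $r2=11 $r3=8 $r4=9 $r5=6 $r6=4
PC=1  xori  $r0, $r6, 5      | $r0=0 $r1=2 $r2=11 $r3=8 $r4=9 $r5=6 $r6=4
PC=2  nor  $r0, $r0, $r4     | $r0=0 $r1=2 $r2=11 $r3=8 $r4=9 $r5=6 $r6=4
PC=3  beq  $r2, $r0, L8      | $r0=0 $r1=2 $r2=11 $r3=8 $r4=9 $r5=6 $r6=4  [not taken]
PC=4  addi  $r2, $r6, 5      | $r0=0 $r1=2 $r2=9 $r3=8 $r4=9 $r5=6 $r6=4
PC=5  slti  $r1, $r0, 6      | $r0=0 $r1=1 $r2=9 $r3=8 $r4=9 $r5=6 $r6=4
PC=6  bne  $r4, $r0, L9      | $r0=0 $r1=1 $r2=9 $r3=8 $r4=9 $r5=6 $r6=4  [TAKEN]
PC=7  addi  $r4, $r0, 0      | $r0=0 $r1=1 $r2=9 $r3=8 $r4=0 $r5=6 $r6=4
PC=9  ori   $r6, $r1, 5      | $r0=0 $r1=1 $r2=9 $r3=8 $r4=0 $r5=6 $r6=5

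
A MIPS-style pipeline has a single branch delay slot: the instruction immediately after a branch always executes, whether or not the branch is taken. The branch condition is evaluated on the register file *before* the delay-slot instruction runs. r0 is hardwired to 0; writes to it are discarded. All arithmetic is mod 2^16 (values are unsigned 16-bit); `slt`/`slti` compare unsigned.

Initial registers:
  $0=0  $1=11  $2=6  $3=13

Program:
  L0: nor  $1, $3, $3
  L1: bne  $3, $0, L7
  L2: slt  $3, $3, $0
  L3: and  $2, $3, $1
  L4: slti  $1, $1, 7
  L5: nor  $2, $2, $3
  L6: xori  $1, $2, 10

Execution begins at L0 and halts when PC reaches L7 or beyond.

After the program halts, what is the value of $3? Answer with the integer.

0

PC=0  nor  $1, $3, $3        | $0=0 $1=65522 $2=6 $3=13
PC=1  bne  $3, $0, L7        | $0=0 $1=65522 $2=6 $3=13  [TAKEN]
PC=2  slt  $3, $3, $0        | $0=0 $1=65522 $2=6 $3=0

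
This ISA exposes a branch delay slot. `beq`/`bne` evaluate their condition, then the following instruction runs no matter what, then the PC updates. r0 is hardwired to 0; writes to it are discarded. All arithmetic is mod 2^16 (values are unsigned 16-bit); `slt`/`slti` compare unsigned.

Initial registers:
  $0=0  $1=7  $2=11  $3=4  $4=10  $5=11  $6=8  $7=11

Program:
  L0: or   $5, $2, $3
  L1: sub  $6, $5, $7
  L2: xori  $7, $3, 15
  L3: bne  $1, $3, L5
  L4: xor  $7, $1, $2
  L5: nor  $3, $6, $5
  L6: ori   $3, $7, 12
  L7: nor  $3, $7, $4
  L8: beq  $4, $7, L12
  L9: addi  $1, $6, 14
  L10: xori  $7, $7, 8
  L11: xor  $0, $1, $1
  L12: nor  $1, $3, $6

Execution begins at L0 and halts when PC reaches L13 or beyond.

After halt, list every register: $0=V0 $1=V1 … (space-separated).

$0=0 $1=10 $2=11 $3=65521 $4=10 $5=15 $6=4 $7=4

PC=0  or   $5, $2, $3        | $0=0 $1=7 $2=11 $3=4 $4=10 $5=15 $6=8 $7=11
PC=1  sub  $6, $5, $7        | $0=0 $1=7 $2=11 $3=4 $4=10 $5=15 $6=4 $7=11
PC=2  xori  $7, $3, 15       | $0=0 $1=7 $2=11 $3=4 $4=10 $5=15 $6=4 $7=11
PC=3  bne  $1, $3, L5        | $0=0 $1=7 $2=11 $3=4 $4=10 $5=15 $6=4 $7=11  [TAKEN]
PC=4  xor  $7, $1, $2        | $0=0 $1=7 $2=11 $3=4 $4=10 $5=15 $6=4 $7=12
PC=5  nor  $3, $6, $5        | $0=0 $1=7 $2=11 $3=65520 $4=10 $5=15 $6=4 $7=12
PC=6  ori   $3, $7, 12       | $0=0 $1=7 $2=11 $3=12 $4=10 $5=15 $6=4 $7=12
PC=7  nor  $3, $7, $4        | $0=0 $1=7 $2=11 $3=65521 $4=10 $5=15 $6=4 $7=12
PC=8  beq  $4, $7, L12       | $0=0 $1=7 $2=11 $3=65521 $4=10 $5=15 $6=4 $7=12  [not taken]
PC=9  addi  $1, $6, 14       | $0=0 $1=18 $2=11 $3=65521 $4=10 $5=15 $6=4 $7=12
PC=10 xori  $7, $7, 8        | $0=0 $1=18 $2=11 $3=65521 $4=10 $5=15 $6=4 $7=4
PC=11 xor  $0, $1, $1        | $0=0 $1=18 $2=11 $3=65521 $4=10 $5=15 $6=4 $7=4
PC=12 nor  $1, $3, $6        | $0=0 $1=10 $2=11 $3=65521 $4=10 $5=15 $6=4 $7=4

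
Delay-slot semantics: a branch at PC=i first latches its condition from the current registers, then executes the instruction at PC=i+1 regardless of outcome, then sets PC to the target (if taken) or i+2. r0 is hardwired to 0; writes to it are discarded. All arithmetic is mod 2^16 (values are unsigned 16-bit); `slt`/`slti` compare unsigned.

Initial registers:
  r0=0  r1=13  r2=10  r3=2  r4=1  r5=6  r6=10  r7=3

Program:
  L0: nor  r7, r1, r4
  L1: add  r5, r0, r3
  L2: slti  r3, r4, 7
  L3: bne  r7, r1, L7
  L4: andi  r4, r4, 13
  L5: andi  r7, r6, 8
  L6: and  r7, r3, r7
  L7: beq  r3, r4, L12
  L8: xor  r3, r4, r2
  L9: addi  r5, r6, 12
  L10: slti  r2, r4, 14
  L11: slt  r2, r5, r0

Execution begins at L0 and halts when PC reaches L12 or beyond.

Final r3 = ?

11

PC=0  nor  r7, r1, r4        | r0=0 r1=13 r2=10 r3=2 r4=1 r5=6 r6=10 r7=65522
PC=1  add  r5, r0, r3        | r0=0 r1=13 r2=10 r3=2 r4=1 r5=2 r6=10 r7=65522
PC=2  slti  r3, r4, 7        | r0=0 r1=13 r2=10 r3=1 r4=1 r5=2 r6=10 r7=65522
PC=3  bne  r7, r1, L7        | r0=0 r1=13 r2=10 r3=1 r4=1 r5=2 r6=10 r7=65522  [TAKEN]
PC=4  andi  r4, r4, 13       | r0=0 r1=13 r2=10 r3=1 r4=1 r5=2 r6=10 r7=65522
PC=7  beq  r3, r4, L12       | r0=0 r1=13 r2=10 r3=1 r4=1 r5=2 r6=10 r7=65522  [TAKEN]
PC=8  xor  r3, r4, r2        | r0=0 r1=13 r2=10 r3=11 r4=1 r5=2 r6=10 r7=65522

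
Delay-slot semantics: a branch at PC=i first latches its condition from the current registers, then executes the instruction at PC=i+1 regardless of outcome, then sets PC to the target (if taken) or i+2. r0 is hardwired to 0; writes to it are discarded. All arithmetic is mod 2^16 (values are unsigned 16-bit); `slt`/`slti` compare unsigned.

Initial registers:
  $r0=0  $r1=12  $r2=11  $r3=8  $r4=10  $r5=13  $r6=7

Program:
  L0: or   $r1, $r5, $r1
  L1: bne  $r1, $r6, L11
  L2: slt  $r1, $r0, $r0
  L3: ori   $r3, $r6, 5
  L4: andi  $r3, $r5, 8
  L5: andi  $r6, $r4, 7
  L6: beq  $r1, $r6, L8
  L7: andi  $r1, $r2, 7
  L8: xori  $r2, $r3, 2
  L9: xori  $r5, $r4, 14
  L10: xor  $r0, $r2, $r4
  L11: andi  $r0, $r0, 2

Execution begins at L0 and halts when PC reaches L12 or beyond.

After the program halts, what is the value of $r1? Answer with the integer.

PC=0  or   $r1, $r5, $r1     | $r0=0 $r1=13 $r2=11 $r3=8 $r4=10 $r5=13 $r6=7
PC=1  bne  $r1, $r6, L11     | $r0=0 $r1=13 $r2=11 $r3=8 $r4=10 $r5=13 $r6=7  [TAKEN]
PC=2  slt  $r1, $r0, $r0     | $r0=0 $r1=0 $r2=11 $r3=8 $r4=10 $r5=13 $r6=7
PC=11 andi  $r0, $r0, 2      | $r0=0 $r1=0 $r2=11 $r3=8 $r4=10 $r5=13 $r6=7

0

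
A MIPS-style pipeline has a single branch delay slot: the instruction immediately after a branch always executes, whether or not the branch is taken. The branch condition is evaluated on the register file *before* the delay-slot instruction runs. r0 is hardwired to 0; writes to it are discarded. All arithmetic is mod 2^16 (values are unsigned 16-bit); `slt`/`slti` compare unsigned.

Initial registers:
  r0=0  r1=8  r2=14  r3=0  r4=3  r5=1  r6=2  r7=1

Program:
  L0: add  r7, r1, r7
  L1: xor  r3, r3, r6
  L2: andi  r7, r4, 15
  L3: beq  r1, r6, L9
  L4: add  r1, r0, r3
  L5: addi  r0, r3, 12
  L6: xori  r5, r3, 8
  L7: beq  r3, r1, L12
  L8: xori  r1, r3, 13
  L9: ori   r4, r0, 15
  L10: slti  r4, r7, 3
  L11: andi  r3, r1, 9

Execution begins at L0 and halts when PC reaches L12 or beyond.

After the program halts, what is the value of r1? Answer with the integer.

PC=0  add  r7, r1, r7        | r0=0 r1=8 r2=14 r3=0 r4=3 r5=1 r6=2 r7=9
PC=1  xor  r3, r3, r6        | r0=0 r1=8 r2=14 r3=2 r4=3 r5=1 r6=2 r7=9
PC=2  andi  r7, r4, 15       | r0=0 r1=8 r2=14 r3=2 r4=3 r5=1 r6=2 r7=3
PC=3  beq  r1, r6, L9        | r0=0 r1=8 r2=14 r3=2 r4=3 r5=1 r6=2 r7=3  [not taken]
PC=4  add  r1, r0, r3        | r0=0 r1=2 r2=14 r3=2 r4=3 r5=1 r6=2 r7=3
PC=5  addi  r0, r3, 12       | r0=0 r1=2 r2=14 r3=2 r4=3 r5=1 r6=2 r7=3
PC=6  xori  r5, r3, 8        | r0=0 r1=2 r2=14 r3=2 r4=3 r5=10 r6=2 r7=3
PC=7  beq  r3, r1, L12       | r0=0 r1=2 r2=14 r3=2 r4=3 r5=10 r6=2 r7=3  [TAKEN]
PC=8  xori  r1, r3, 13       | r0=0 r1=15 r2=14 r3=2 r4=3 r5=10 r6=2 r7=3

15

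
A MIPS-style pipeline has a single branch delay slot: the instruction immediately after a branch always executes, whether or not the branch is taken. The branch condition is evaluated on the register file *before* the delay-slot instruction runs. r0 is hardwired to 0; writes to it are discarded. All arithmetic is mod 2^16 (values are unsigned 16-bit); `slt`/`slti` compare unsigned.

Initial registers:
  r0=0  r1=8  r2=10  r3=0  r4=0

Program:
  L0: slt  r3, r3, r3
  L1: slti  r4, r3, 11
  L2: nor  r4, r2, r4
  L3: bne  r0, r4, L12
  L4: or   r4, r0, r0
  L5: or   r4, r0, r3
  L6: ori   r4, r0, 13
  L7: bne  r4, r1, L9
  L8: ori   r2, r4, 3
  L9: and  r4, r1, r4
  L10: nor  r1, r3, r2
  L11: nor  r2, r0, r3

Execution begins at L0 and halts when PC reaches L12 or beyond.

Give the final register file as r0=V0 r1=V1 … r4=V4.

r0=0 r1=8 r2=10 r3=0 r4=0

  step pc=0: slt  r3, r3, r3  regs=(0,8,10,0,0)
  step pc=1: slti  r4, r3, 11  regs=(0,8,10,0,1)
  step pc=2: nor  r4, r2, r4  regs=(0,8,10,0,65524)
  step pc=3: bne  r0, r4, L12  cond=T  regs=(0,8,10,0,65524)
  step pc=4: or   r4, r0, r0  regs=(0,8,10,0,0)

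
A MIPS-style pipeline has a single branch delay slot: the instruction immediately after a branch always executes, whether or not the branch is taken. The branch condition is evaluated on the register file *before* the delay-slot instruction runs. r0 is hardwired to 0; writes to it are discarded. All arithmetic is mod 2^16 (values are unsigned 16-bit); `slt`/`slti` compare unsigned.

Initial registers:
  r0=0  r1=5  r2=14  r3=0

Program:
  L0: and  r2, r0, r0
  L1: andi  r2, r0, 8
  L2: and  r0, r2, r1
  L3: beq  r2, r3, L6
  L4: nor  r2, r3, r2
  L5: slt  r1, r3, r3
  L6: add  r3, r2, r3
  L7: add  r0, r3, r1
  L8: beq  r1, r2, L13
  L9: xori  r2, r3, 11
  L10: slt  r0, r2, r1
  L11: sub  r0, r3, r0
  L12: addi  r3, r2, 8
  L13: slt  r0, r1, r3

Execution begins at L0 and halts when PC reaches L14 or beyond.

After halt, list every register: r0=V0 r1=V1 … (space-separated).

r0=0 r1=5 r2=65524 r3=65532

  step pc=0: and  r2, r0, r0  regs=(0,5,0,0)
  step pc=1: andi  r2, r0, 8  regs=(0,5,0,0)
  step pc=2: and  r0, r2, r1  regs=(0,5,0,0)
  step pc=3: beq  r2, r3, L6  cond=T  regs=(0,5,0,0)
  step pc=4: nor  r2, r3, r2  regs=(0,5,65535,0)
  step pc=6: add  r3, r2, r3  regs=(0,5,65535,65535)
  step pc=7: add  r0, r3, r1  regs=(0,5,65535,65535)
  step pc=8: beq  r1, r2, L13  cond=F  regs=(0,5,65535,65535)
  step pc=9: xori  r2, r3, 11  regs=(0,5,65524,65535)
  step pc=10: slt  r0, r2, r1  regs=(0,5,65524,65535)
  step pc=11: sub  r0, r3, r0  regs=(0,5,65524,65535)
  step pc=12: addi  r3, r2, 8  regs=(0,5,65524,65532)
  step pc=13: slt  r0, r1, r3  regs=(0,5,65524,65532)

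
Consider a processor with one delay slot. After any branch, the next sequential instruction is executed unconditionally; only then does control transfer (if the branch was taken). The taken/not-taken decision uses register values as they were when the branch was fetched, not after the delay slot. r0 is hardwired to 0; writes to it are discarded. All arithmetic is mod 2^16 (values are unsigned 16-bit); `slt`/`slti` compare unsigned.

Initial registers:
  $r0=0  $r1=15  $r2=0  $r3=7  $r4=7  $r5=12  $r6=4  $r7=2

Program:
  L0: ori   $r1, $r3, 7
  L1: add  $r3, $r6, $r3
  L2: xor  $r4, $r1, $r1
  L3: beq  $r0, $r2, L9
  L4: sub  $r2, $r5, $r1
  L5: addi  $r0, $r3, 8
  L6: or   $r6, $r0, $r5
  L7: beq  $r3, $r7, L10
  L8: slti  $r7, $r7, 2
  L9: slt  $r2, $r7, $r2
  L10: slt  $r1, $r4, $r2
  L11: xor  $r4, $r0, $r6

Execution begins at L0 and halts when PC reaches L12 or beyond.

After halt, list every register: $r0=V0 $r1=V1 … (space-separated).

PC=0  ori   $r1, $r3, 7      | $r0=0 $r1=7 $r2=0 $r3=7 $r4=7 $r5=12 $r6=4 $r7=2
PC=1  add  $r3, $r6, $r3     | $r0=0 $r1=7 $r2=0 $r3=11 $r4=7 $r5=12 $r6=4 $r7=2
PC=2  xor  $r4, $r1, $r1     | $r0=0 $r1=7 $r2=0 $r3=11 $r4=0 $r5=12 $r6=4 $r7=2
PC=3  beq  $r0, $r2, L9      | $r0=0 $r1=7 $r2=0 $r3=11 $r4=0 $r5=12 $r6=4 $r7=2  [TAKEN]
PC=4  sub  $r2, $r5, $r1     | $r0=0 $r1=7 $r2=5 $r3=11 $r4=0 $r5=12 $r6=4 $r7=2
PC=9  slt  $r2, $r7, $r2     | $r0=0 $r1=7 $r2=1 $r3=11 $r4=0 $r5=12 $r6=4 $r7=2
PC=10 slt  $r1, $r4, $r2     | $r0=0 $r1=1 $r2=1 $r3=11 $r4=0 $r5=12 $r6=4 $r7=2
PC=11 xor  $r4, $r0, $r6     | $r0=0 $r1=1 $r2=1 $r3=11 $r4=4 $r5=12 $r6=4 $r7=2

$r0=0 $r1=1 $r2=1 $r3=11 $r4=4 $r5=12 $r6=4 $r7=2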